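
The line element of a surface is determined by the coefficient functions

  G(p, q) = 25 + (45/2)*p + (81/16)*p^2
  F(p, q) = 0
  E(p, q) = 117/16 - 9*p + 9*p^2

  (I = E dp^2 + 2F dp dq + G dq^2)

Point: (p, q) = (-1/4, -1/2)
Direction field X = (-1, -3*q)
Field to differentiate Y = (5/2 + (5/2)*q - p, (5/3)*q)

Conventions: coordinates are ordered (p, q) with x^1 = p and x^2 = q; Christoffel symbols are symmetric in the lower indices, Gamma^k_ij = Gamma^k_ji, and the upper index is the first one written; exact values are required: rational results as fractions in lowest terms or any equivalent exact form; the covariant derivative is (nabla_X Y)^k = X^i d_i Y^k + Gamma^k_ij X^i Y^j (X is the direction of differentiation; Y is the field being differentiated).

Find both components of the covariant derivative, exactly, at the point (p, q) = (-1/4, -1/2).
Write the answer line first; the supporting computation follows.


Answer: (nabla_X Y)^p = 2011/288, (nabla_X Y)^q = 577/142

E = 81/8, F = 0, G = 5041/256 at the point
E_p = -27/2, E_q = 0, F_p = 0, F_q = 0, G_p = 639/32, G_q = 0
EG - F^2 = 408321/2048;  g^inv = (2048/408321) * [[5041/256, 0], [0, 81/8]]
first-kind symbols [ij,l] = (1/2)(d_i g_jl + d_j g_il - d_l g_ij): [pp,p] = E_p/2 = -27/4, [pp,q] = F_p - E_q/2 = 0, [pq,p] = E_q/2 = 0, [pq,q] = G_p/2 = 639/64, [qq,p] = F_q - G_p/2 = -639/64, [qq,q] = G_q/2 = 0
Gamma^p_ij = (G*[ij,p] - F*[ij,q])/(EG - F^2), Gamma^q_ij = (E*[ij,q] - F*[ij,p])/(EG - F^2)
Gamma_ppp = -2/3, Gamma_ppq = 0, Gamma_pqq = -71/72, Gamma_qpp = 0, Gamma_qpq = 36/71, Gamma_qqq = 0
X = (-1, 3/2), Y = (3/2, -5/6) at the point


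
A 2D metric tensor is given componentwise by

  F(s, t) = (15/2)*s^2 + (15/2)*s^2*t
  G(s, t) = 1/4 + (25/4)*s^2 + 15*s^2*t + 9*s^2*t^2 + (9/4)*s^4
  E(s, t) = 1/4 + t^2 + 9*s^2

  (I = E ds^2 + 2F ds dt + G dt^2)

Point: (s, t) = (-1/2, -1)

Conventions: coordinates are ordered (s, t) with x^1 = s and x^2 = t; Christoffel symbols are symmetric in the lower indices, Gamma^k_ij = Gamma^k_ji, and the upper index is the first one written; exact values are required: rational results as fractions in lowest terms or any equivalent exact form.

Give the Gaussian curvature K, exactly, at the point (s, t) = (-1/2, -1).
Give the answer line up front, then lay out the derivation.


Answer: K = -173416/41209

E = 7/2, F = 0, G = 29/64, EG - F^2 = 203/128 at the point
E_s = -9, E_t = -2, F_s = 0, F_t = 15/8, G_s = -11/8, G_t = -3/4
E_tt = 2, F_st = -15/2, G_ss = 29/4
Apply the Brioschi formula K = (det M1 - det M2)/(EG - F^2)^2 over the derivative matrices of E, F, G.
M1 = [[-E_tt/2 + F_st - G_ss/2, E_s/2, F_s - E_t/2], [F_t - G_s/2, E, F], [G_t/2, F, G]] = [[-97/8, -9/2, 1], [41/16, 7/2, 0], [-3/8, 0, 29/64]]; det M1 = -25993/2048
M2 = [[0, E_t/2, G_s/2], [E_t/2, E, F], [G_s/2, F, G]] = [[0, -1, -11/16], [-1, 7/2, 0], [-11/16, 0, 29/64]]; det M2 = -1079/512
det M1 - det M2 = -21677/2048; K = -21677/2048 / (203/128)^2 = -173416/41209


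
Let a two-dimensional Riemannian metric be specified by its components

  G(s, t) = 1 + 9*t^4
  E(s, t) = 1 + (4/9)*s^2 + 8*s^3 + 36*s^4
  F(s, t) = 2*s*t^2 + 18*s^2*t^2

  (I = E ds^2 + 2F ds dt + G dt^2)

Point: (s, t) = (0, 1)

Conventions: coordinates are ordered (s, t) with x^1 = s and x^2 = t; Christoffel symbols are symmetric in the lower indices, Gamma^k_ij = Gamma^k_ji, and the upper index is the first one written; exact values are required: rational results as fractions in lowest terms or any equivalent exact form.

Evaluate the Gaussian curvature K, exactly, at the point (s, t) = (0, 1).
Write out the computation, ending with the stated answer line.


E = 1, F = 0, G = 10, EG - F^2 = 10 at the point
E_s = 0, E_t = 0, F_s = 2, F_t = 0, G_s = 0, G_t = 36
E_tt = 0, F_st = 4, G_ss = 0
K follows from Brioschi's formula, (det M1 - det M2)/(EG - F^2)^2.
M1 = [[-E_tt/2 + F_st - G_ss/2, E_s/2, F_s - E_t/2], [F_t - G_s/2, E, F], [G_t/2, F, G]] = [[4, 0, 2], [0, 1, 0], [18, 0, 10]]; det M1 = 4
M2 = [[0, E_t/2, G_s/2], [E_t/2, E, F], [G_s/2, F, G]] = [[0, 0, 0], [0, 1, 0], [0, 0, 10]]; det M2 = 0
det M1 - det M2 = 4; K = 4 / (10)^2 = 1/25

Answer: K = 1/25


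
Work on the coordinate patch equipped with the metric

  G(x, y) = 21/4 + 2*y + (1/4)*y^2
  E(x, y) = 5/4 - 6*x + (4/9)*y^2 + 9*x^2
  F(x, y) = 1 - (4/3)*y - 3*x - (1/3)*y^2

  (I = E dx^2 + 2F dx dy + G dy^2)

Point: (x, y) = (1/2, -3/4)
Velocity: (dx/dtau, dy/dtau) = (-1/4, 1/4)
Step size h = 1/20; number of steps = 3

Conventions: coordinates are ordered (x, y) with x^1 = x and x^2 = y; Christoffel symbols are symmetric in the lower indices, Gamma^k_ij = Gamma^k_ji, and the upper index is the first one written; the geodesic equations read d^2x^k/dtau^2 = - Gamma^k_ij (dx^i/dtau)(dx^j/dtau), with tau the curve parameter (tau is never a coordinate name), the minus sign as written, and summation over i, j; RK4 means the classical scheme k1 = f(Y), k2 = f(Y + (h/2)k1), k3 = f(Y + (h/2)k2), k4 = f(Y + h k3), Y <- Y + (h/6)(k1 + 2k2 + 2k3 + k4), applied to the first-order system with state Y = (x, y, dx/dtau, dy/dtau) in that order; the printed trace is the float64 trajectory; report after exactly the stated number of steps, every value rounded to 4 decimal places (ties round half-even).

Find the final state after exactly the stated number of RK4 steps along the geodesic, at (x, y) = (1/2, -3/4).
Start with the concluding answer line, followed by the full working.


Answer: x = 0.4610, y = -0.7120, dx/dtau = -0.2707, dy/dtau = 0.2568

f(Y) = (dx/dtau, dy/dtau, -Gamma^x_ij Y'^i Y'^j, -Gamma^y_ij Y'^i Y'^j) with the Gammas evaluated at the stage position; h = 0.050000; intermediate values shown to 6 dp
step 0: x = 0.5000, y = -0.7500, dx/dtau = -0.2500, dy/dtau = 0.2500
step 1:
  k1: at (x, y) = (0.500000, -0.750000), (dx/dtau, dy/dtau) = (-0.250000, 0.250000); Gamma_xxx = 2.364728, Gamma_xxy = -0.459834, Gamma_xyy = -1.239612, Gamma_yxx = -0.875346, Gamma_yxy = 0.036934, Gamma_yyy = 0.308403; k1 = (-0.250000, 0.250000, -0.127799, 0.040051)
  k2: at (x, y) = (0.493750, -0.743750), (dx/dtau, dy/dtau) = (-0.253195, 0.251001); Gamma_xxx = 2.380543, Gamma_xxy = -0.472085, Gamma_xyy = -1.293253, Gamma_yxx = -0.883300, Gamma_yxy = 0.039457, Gamma_yyy = 0.316782; k2 = (-0.253195, 0.251001, -0.131138, 0.041684)
  k3: at (x, y) = (0.493670, -0.743725), (dx/dtau, dy/dtau) = (-0.253278, 0.251042); Gamma_xxx = 2.380691, Gamma_xxy = -0.472261, Gamma_xyy = -1.293866, Gamma_yxx = -0.883440, Gamma_yxy = 0.039498, Gamma_yyy = 0.316904; k3 = (-0.253278, 0.251042, -0.131235, 0.041723)
  k4: at (x, y) = (0.487336, -0.737448), (dx/dtau, dy/dtau) = (-0.256562, 0.252086); Gamma_xxx = 2.395377, Gamma_xxy = -0.485131, Gamma_xyy = -1.350804, Gamma_yxx = -0.891478, Gamma_yxy = 0.042171, Gamma_yyy = 0.325969; k4 = (-0.256562, 0.252086, -0.134585, 0.043421)
  Y <- Y + (h/6)(k1 + 2k2 + 2k3 + k4): x = 0.4873, y = -0.7374, dx/dtau = -0.2566, dy/dtau = 0.2521
step 2:
  k1: at (x, y) = (0.487337, -0.737449), (dx/dtau, dy/dtau) = (-0.256559, 0.252086); Gamma_xxx = 2.395374, Gamma_xxy = -0.485128, Gamma_xyy = -1.350792, Gamma_yxx = -0.891475, Gamma_yxy = 0.042171, Gamma_yyy = 0.325966; k1 = (-0.256559, 0.252086, -0.134582, 0.043420)
  k2: at (x, y) = (0.480923, -0.731146), (dx/dtau, dy/dtau) = (-0.259924, 0.253171); Gamma_xxx = 2.408691, Gamma_xxy = -0.498629, Gamma_xyy = -1.411174, Gamma_yxx = -0.899558, Gamma_yxy = 0.045001, Gamma_yyy = 0.335759; k2 = (-0.259924, 0.253171, -0.137907, 0.045176)
  k3: at (x, y) = (0.480839, -0.731119), (dx/dtau, dy/dtau) = (-0.260007, 0.253215); Gamma_xxx = 2.408810, Gamma_xxy = -0.498826, Gamma_xyy = -1.411886, Gamma_yxx = -0.899702, Gamma_yxy = 0.045047, Gamma_yyy = 0.335903; k3 = (-0.260007, 0.253215, -0.138000, 0.045217)
  k4: at (x, y) = (0.474337, -0.724788), (dx/dtau, dy/dtau) = (-0.263459, 0.254347); Gamma_xxx = 2.420464, Gamma_xxy = -0.513008, Gamma_xyy = -1.476041, Gamma_yxx = -0.907801, Gamma_yxy = 0.048051, Gamma_yyy = 0.346507; k4 = (-0.263459, 0.254347, -0.141272, 0.047035)
  Y <- Y + (h/6)(k1 + 2k2 + 2k3 + k4): x = 0.4743, y = -0.7248, dx/dtau = -0.2635, dy/dtau = 0.2543
step 3:
  k1: at (x, y) = (0.474338, -0.724789), (dx/dtau, dy/dtau) = (-0.263457, 0.254346); Gamma_xxx = 2.420462, Gamma_xxy = -0.513005, Gamma_xyy = -1.476028, Gamma_yxx = -0.907799, Gamma_yxy = 0.048050, Gamma_yyy = 0.346504; k1 = (-0.263457, 0.254346, -0.141268, 0.047033)
  k2: at (x, y) = (0.467752, -0.718430), (dx/dtau, dy/dtau) = (-0.266988, 0.255522); Gamma_xxx = 2.430141, Gamma_xxy = -0.527878, Gamma_xyy = -1.544116, Gamma_yxx = -0.915859, Gamma_yxy = 0.051233, Gamma_yyy = 0.357969; k2 = (-0.266988, 0.255522, -0.144435, 0.048903)
  k3: at (x, y) = (0.467664, -0.718400), (dx/dtau, dy/dtau) = (-0.267068, 0.255569); Gamma_xxx = 2.430212, Gamma_xxy = -0.528100, Gamma_xyy = -1.544941, Gamma_yxx = -0.916006, Gamma_yxy = 0.051286, Gamma_yyy = 0.358140; k3 = (-0.267068, 0.255569, -0.144517, 0.048943)
  k4: at (x, y) = (0.460985, -0.712010), (dx/dtau, dy/dtau) = (-0.270682, 0.256793); Gamma_xxx = 2.437515, Gamma_xxy = -0.543713, Gamma_xyy = -1.617320, Gamma_yxx = -0.923980, Gamma_yxy = 0.054665, Gamma_yyy = 0.370562; k4 = (-0.270682, 0.256793, -0.147530, 0.050863)
  Y <- Y + (h/6)(k1 + 2k2 + 2k3 + k4): x = 0.4610, y = -0.7120, dx/dtau = -0.2707, dy/dtau = 0.2568


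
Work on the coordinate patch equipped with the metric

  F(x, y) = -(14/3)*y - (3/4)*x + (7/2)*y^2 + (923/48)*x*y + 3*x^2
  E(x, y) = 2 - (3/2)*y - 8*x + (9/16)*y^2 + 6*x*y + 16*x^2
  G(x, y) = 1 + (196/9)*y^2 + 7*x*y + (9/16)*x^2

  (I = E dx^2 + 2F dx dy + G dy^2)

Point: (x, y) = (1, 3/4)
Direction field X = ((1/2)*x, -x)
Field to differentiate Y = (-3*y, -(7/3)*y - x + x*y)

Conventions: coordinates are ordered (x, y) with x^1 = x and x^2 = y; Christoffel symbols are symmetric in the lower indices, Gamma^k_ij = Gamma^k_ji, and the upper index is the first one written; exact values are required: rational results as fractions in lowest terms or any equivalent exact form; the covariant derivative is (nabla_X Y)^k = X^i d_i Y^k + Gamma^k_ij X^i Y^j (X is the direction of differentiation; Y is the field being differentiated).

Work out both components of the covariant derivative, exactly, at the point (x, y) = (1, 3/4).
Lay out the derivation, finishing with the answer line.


E = 3505/256, F = 969/64, G = 305/16 at the point
E_x = 57/2, E_y = 171/32, F_x = 1259/64, F_y = 317/16, G_x = 51/8, G_y = 119/3
EG - F^2 = 8129/256;  g^inv = (256/8129) * [[305/16, -969/64], [-969/64, 3505/256]]
first-kind symbols [ij,l] = (1/2)(d_i g_jl + d_j g_il - d_l g_ij): [xx,x] = E_x/2 = 57/4, [xx,y] = F_x - E_y/2 = 17, [xy,x] = E_y/2 = 171/64, [xy,y] = G_x/2 = 51/16, [yy,x] = F_y - G_x/2 = 133/8, [yy,y] = G_y/2 = 119/6
Gamma^x_ij = (G*[ij,x] - F*[ij,y])/(EG - F^2), Gamma^y_ij = (E*[ij,y] - F*[ij,x])/(EG - F^2)
Gamma_xxx = 3648/8129, Gamma_xxy = 684/8129, Gamma_xyy = 4256/8129, Gamma_yxx = 4352/8129, Gamma_yxy = 816/8129, Gamma_yyy = 15232/24387
X = (1/2, -1), Y = (-9/4, -2) at the point

Answer: (nabla_X Y)^x = 29650/8129, (nabla_X Y)^y = 386429/195096


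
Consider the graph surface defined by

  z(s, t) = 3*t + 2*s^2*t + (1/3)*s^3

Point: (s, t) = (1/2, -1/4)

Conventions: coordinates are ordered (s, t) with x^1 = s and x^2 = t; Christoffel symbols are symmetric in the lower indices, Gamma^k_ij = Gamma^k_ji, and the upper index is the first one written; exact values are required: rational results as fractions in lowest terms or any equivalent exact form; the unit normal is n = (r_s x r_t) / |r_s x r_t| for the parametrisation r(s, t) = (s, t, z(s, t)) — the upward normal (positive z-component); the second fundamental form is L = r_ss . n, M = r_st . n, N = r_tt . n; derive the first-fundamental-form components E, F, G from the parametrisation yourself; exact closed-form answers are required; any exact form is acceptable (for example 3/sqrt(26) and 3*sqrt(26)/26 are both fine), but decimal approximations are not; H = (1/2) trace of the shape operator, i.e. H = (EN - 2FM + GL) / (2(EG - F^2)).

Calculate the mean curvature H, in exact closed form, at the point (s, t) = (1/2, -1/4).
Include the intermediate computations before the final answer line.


z_s = -1/4, z_t = 7/2, z_ss = 0, z_st = 2, z_tt = 0
E = 17/16, F = -7/8, G = 53/4; answer radicand W^2 = 213/16
unnormalised second-form numerators: l = 0, m = 2, n = 0; L = l/sqrt(213/16), and similarly M = m/sqrt(W^2), N = n/sqrt(W^2)
H = (E*n - 2*F*m + G*l) / (2*(EG - F^2)*sqrt(W^2)); E*n - 2*F*m + G*l = 7/2, EG - F^2 = 213/16, so H = (28/213)/sqrt(213/16)

Answer: H = 112*sqrt(213)/45369


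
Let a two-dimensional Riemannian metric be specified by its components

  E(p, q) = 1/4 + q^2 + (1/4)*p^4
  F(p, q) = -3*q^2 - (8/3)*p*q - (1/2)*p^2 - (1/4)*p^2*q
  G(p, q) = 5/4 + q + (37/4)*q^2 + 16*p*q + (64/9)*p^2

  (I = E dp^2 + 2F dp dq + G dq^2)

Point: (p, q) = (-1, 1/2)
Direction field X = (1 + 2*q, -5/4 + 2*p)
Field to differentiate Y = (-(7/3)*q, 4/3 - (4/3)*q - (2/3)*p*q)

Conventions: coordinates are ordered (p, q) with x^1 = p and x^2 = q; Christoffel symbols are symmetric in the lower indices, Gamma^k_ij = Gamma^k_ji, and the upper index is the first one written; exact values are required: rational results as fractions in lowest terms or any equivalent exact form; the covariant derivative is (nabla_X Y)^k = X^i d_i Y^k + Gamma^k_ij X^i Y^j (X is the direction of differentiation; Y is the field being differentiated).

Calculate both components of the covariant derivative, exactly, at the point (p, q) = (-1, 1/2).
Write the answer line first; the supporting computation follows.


Answer: (nabla_X Y)^p = 18881/9864, (nabla_X Y)^q = -1445/1644

E = 3/4, F = -1/24, G = 457/144 at the point
E_p = -1, E_q = 1, F_p = -1/12, F_q = -7/12, G_p = -56/9, G_q = -23/4
EG - F^2 = 685/288;  g^inv = (288/685) * [[457/144, 1/24], [1/24, 3/4]]
first-kind symbols [ij,l] = (1/2)(d_i g_jl + d_j g_il - d_l g_ij): [pp,p] = E_p/2 = -1/2, [pp,q] = F_p - E_q/2 = -7/12, [pq,p] = E_q/2 = 1/2, [pq,q] = G_p/2 = -28/9, [qq,p] = F_q - G_p/2 = 91/36, [qq,q] = G_q/2 = -23/8
Gamma^p_ij = (G*[ij,p] - F*[ij,q])/(EG - F^2), Gamma^q_ij = (E*[ij,q] - F*[ij,p])/(EG - F^2)
Gamma_ppp = -464/685, Gamma_ppq = 1259/2055, Gamma_pqq = 20483/6165, Gamma_qpp = -132/685, Gamma_qpq = -666/685, Gamma_qqq = -1772/2055
X = (2, -13/4), Y = (-7/6, 1) at the point


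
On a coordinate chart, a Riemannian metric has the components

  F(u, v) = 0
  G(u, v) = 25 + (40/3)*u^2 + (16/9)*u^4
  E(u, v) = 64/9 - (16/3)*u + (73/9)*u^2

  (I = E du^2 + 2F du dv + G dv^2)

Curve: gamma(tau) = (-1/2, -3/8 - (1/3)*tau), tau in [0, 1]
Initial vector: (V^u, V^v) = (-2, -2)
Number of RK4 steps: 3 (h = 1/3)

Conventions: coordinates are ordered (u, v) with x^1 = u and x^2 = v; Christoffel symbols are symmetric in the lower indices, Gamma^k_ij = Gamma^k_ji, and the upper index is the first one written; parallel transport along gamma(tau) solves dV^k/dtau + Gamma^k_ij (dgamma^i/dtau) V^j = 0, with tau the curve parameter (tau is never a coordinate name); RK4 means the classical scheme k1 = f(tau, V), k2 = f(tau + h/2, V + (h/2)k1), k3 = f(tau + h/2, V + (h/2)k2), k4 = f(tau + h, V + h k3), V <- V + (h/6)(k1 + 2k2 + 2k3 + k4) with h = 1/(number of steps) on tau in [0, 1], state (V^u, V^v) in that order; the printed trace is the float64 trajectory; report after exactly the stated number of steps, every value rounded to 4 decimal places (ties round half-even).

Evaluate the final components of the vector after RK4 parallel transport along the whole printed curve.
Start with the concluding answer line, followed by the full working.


Answer: V^u = -2.3837, V^v = -1.8171

gamma'(tau) = (0, -1/3); f(tau, V)^k = -Gamma^k_ij(gamma(tau)) gamma'^i(tau) V^j; h = 1/3; intermediate values shown to 6 dp
curve data and Christoffel symbols at the stage parameters:
  tau = 0.000000: gamma = (-0.500000, -0.375000), gamma' = (0.000000, -0.333333); Gamma_uuu = -0.569412, Gamma_uuv = 0.000000, Gamma_uvv = 0.602353, Gamma_vuu = 0.000000, Gamma_vuv = -0.250000, Gamma_vvv = 0.000000
  tau = 0.166667: gamma = (-0.500000, -0.430556), gamma' = (0.000000, -0.333333); Gamma_uuu = -0.569412, Gamma_uuv = 0.000000, Gamma_uvv = 0.602353, Gamma_vuu = 0.000000, Gamma_vuv = -0.250000, Gamma_vvv = 0.000000
  tau = 0.333333: gamma = (-0.500000, -0.486111), gamma' = (0.000000, -0.333333); Gamma_uuu = -0.569412, Gamma_uuv = 0.000000, Gamma_uvv = 0.602353, Gamma_vuu = 0.000000, Gamma_vuv = -0.250000, Gamma_vvv = 0.000000
  tau = 0.500000: gamma = (-0.500000, -0.541667), gamma' = (0.000000, -0.333333); Gamma_uuu = -0.569412, Gamma_uuv = 0.000000, Gamma_uvv = 0.602353, Gamma_vuu = 0.000000, Gamma_vuv = -0.250000, Gamma_vvv = 0.000000
  tau = 0.666667: gamma = (-0.500000, -0.597222), gamma' = (0.000000, -0.333333); Gamma_uuu = -0.569412, Gamma_uuv = 0.000000, Gamma_uvv = 0.602353, Gamma_vuu = 0.000000, Gamma_vuv = -0.250000, Gamma_vvv = 0.000000
  tau = 0.833333: gamma = (-0.500000, -0.652778), gamma' = (0.000000, -0.333333); Gamma_uuu = -0.569412, Gamma_uuv = 0.000000, Gamma_uvv = 0.602353, Gamma_vuu = 0.000000, Gamma_vuv = -0.250000, Gamma_vvv = 0.000000
  tau = 1.000000: gamma = (-0.500000, -0.708333), gamma' = (0.000000, -0.333333); Gamma_uuu = -0.569412, Gamma_uuv = 0.000000, Gamma_uvv = 0.602353, Gamma_vuu = 0.000000, Gamma_vuv = -0.250000, Gamma_vvv = 0.000000
step 0: V^u = -2.0000, V^v = -2.0000
step 1: k1 = (-0.401569, 0.166667), k2 = (-0.395991, 0.172244), k3 = (-0.395805, 0.172167), k4 = (-0.390046, 0.177661); V <- V + (h/6)(k1 + 2k2 + 2k3 + k4): V^u = -2.1320, V^v = -1.9426
step 2: k1 = (-0.390044, 0.177663), k2 = (-0.384099, 0.183080), k3 = (-0.383918, 0.182998), k4 = (-0.377796, 0.188327); V <- V + (h/6)(k1 + 2k2 + 2k3 + k4): V^u = -2.2599, V^v = -1.8816
step 3: k1 = (-0.377795, 0.188329), k2 = (-0.371492, 0.193576), k3 = (-0.371317, 0.193489), k4 = (-0.364845, 0.198643); V <- V + (h/6)(k1 + 2k2 + 2k3 + k4): V^u = -2.3837, V^v = -1.8171


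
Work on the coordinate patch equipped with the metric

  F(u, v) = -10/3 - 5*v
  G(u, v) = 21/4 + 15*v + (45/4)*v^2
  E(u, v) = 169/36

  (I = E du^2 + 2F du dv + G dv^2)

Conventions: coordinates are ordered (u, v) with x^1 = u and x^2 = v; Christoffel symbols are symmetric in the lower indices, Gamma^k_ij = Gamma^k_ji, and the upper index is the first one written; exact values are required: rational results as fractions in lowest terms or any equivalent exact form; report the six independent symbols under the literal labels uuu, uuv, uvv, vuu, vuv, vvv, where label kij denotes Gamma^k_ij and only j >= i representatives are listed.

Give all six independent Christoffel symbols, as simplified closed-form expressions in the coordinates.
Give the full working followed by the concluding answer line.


E = 169/36; F = -10/3 - 5*v; G = 21/4 + 15*v + (45/4)*v^2
Gamma^k_ij = (1/2) g^{kl} (d_i g_jl + d_j g_il - d_l g_ij), with g^inv = (1/(EG-F^2)) [[G, -F], [-F, E]]
first partials: E_u = 0, E_v = 0, F_u = 0, F_v = -5, G_u = 0, G_v = 15 + (45/2)*v
D = EG - F^2 = 1949/144 + (445/12)*v + (445/16)*v^2
expanded: Gamma^u_uu = (G E_u - 2F F_u + F E_v)/(2D), Gamma^u_uv = (G E_v - F G_u)/(2D), Gamma^u_vv = (2G F_v - G G_u - F G_v)/(2D), Gamma^v_uu = (2E F_u - E E_v - F E_u)/(2D), Gamma^v_uv = (E G_u - F E_v)/(2D), Gamma^v_vv = (E G_v - 2F F_v + F G_u)/(2D); substitute and cancel common factors

Answer: Gamma_uuu = 0, Gamma_uuv = 0, Gamma_uvv = -180/(4005*v^2 + 5340*v + 1949), Gamma_vuu = 0, Gamma_vuv = 0, Gamma_vvv = (4005*v + 2670)/(4005*v^2 + 5340*v + 1949)


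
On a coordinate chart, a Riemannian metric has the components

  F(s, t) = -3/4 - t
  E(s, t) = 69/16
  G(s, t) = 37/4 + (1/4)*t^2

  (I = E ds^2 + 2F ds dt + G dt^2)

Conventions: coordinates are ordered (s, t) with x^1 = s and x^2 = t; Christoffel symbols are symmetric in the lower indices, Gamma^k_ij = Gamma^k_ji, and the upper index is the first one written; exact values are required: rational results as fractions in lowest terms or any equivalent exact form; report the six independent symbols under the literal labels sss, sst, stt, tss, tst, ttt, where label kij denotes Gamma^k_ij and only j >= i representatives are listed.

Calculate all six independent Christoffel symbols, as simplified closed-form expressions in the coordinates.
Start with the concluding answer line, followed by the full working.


Answer: Gamma_sss = 0, Gamma_sst = 0, Gamma_stt = (12*t - 592)/(5*t^2 - 96*t + 2517), Gamma_tss = 0, Gamma_tst = 0, Gamma_ttt = (5*t - 48)/(5*t^2 - 96*t + 2517)

E = 69/16; F = -3/4 - t; G = 37/4 + (1/4)*t^2
Gamma^k_ij = (1/2) g^{kl} (d_i g_jl + d_j g_il - d_l g_ij), with g^inv = (1/(EG-F^2)) [[G, -F], [-F, E]]
first partials: E_s = 0, E_t = 0, F_s = 0, F_t = -1, G_s = 0, G_t = (1/2)*t
D = EG - F^2 = 2517/64 - (3/2)*t + (5/64)*t^2
expanded: Gamma^s_ss = (G E_s - 2F F_s + F E_t)/(2D), Gamma^s_st = (G E_t - F G_s)/(2D), Gamma^s_tt = (2G F_t - G G_s - F G_t)/(2D), Gamma^t_ss = (2E F_s - E E_t - F E_s)/(2D), Gamma^t_st = (E G_s - F E_t)/(2D), Gamma^t_tt = (E G_t - 2F F_t + F G_s)/(2D); substitute and cancel common factors


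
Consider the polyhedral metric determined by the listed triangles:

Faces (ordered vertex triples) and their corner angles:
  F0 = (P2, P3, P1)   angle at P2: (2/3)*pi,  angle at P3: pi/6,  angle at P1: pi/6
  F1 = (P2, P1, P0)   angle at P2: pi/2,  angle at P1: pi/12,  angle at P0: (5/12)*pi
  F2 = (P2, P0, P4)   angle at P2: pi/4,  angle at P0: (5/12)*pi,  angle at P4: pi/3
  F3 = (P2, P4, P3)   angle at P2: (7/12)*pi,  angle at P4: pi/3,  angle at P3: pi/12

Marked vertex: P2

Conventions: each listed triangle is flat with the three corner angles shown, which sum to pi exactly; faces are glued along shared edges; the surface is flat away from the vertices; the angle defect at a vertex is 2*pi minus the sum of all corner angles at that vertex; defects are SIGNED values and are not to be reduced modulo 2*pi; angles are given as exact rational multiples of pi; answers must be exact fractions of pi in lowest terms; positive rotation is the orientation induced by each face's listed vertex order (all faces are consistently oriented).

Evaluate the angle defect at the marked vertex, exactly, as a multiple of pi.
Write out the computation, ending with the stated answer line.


Sum of corner angles at P2: 2*pi
defect = 2*pi - 2*pi

Answer: defect(P2) = 0


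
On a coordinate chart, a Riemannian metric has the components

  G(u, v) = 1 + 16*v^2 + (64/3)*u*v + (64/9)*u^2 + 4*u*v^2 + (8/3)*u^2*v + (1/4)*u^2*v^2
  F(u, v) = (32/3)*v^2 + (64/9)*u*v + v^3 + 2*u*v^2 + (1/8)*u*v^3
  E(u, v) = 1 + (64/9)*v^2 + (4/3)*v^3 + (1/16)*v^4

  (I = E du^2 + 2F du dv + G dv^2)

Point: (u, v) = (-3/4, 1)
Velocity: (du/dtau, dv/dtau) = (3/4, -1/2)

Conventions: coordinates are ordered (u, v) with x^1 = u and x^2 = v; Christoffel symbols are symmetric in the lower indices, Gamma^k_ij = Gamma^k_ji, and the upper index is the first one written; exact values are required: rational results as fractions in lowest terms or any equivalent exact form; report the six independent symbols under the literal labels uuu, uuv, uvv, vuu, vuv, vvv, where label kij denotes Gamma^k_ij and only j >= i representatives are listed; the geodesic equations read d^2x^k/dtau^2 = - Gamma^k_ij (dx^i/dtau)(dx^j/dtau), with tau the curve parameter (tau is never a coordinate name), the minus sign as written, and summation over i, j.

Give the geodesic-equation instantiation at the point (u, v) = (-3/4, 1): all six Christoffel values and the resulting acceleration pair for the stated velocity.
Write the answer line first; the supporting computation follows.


Answer: Gamma_uuu = 0, Gamma_uuv = 5320/6997, Gamma_uvv = 6090/6997, Gamma_vuu = 0, Gamma_vuv = 2964/6997, Gamma_vvv = 3393/6997; accelerations (d^2u/dtau^2, d^2v/dtau^2) = (4935/13994, 5499/27988)

E = 1369/144, F = 455/96, G = 233/64 at the point
E_u = 0, E_v = 665/36, F_u = 665/72, F_v = 503/32, G_u = 247/24, G_v = 377/32
EG - F^2 = 6997/576;  g^inv = (576/6997) * [[233/64, -455/96], [-455/96, 1369/144]]
first-kind symbols [ij,l] = (1/2)(d_i g_jl + d_j g_il - d_l g_ij): [uu,u] = E_u/2 = 0, [uu,v] = F_u - E_v/2 = 0, [uv,u] = E_v/2 = 665/72, [uv,v] = G_u/2 = 247/48, [vv,u] = F_v - G_u/2 = 1015/96, [vv,v] = G_v/2 = 377/64
Gamma^u_ij = (G*[ij,u] - F*[ij,v])/(EG - F^2), Gamma^v_ij = (E*[ij,v] - F*[ij,u])/(EG - F^2)
Gamma_uuu = 0, Gamma_uuv = 5320/6997, Gamma_uvv = 6090/6997, Gamma_vuu = 0, Gamma_vuv = 2964/6997, Gamma_vvv = 3393/6997
d^2u/dtau^2 = -(Gamma_uuu*(3/4)^2 + 2*Gamma_uuv*(3/4)*(-1/2) + Gamma_uvv*(-1/2)^2) = 4935/13994
d^2v/dtau^2 = -(Gamma_vuu*(3/4)^2 + 2*Gamma_vuv*(3/4)*(-1/2) + Gamma_vvv*(-1/2)^2) = 5499/27988


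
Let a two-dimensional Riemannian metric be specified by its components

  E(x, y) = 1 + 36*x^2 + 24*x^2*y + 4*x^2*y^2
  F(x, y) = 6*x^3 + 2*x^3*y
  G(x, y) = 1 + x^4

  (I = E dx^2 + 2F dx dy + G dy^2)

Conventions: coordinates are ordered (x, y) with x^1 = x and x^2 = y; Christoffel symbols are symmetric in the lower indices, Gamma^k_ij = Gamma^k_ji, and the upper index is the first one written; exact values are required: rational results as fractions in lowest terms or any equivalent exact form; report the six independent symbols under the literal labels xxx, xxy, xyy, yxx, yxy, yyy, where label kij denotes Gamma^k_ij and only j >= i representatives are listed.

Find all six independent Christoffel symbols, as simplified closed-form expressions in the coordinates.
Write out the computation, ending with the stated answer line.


E = 1 + 36*x^2 + 24*x^2*y + 4*x^2*y^2; F = 6*x^3 + 2*x^3*y; G = 1 + x^4
Gamma^k_ij = (1/2) g^{kl} (d_i g_jl + d_j g_il - d_l g_ij), with g^inv = (1/(EG-F^2)) [[G, -F], [-F, E]]
first partials: E_x = 72*x + 48*x*y + 8*x*y^2, E_y = 24*x^2 + 8*x^2*y, F_x = 18*x^2 + 6*x^2*y, F_y = 2*x^3, G_x = 4*x^3, G_y = 0
D = EG - F^2 = 1 + 36*x^2 + 24*x^2*y + 4*x^2*y^2 + x^4
expanded: Gamma^x_xx = (G E_x - 2F F_x + F E_y)/(2D), Gamma^x_xy = (G E_y - F G_x)/(2D), Gamma^x_yy = (2G F_y - G G_x - F G_y)/(2D), Gamma^y_xx = (2E F_x - E E_y - F E_x)/(2D), Gamma^y_xy = (E G_x - F E_y)/(2D), Gamma^y_yy = (E G_y - 2F F_y + F G_x)/(2D); substitute and cancel common factors

Answer: Gamma_xxx = (4*x*y^2 + 24*x*y + 36*x)/(x^4 + 4*x^2*y^2 + 24*x^2*y + 36*x^2 + 1), Gamma_xxy = (4*x^2*y + 12*x^2)/(x^4 + 4*x^2*y^2 + 24*x^2*y + 36*x^2 + 1), Gamma_xyy = 0, Gamma_yxx = (2*x^2*y + 6*x^2)/(x^4 + 4*x^2*y^2 + 24*x^2*y + 36*x^2 + 1), Gamma_yxy = 2*x^3/(x^4 + 4*x^2*y^2 + 24*x^2*y + 36*x^2 + 1), Gamma_yyy = 0


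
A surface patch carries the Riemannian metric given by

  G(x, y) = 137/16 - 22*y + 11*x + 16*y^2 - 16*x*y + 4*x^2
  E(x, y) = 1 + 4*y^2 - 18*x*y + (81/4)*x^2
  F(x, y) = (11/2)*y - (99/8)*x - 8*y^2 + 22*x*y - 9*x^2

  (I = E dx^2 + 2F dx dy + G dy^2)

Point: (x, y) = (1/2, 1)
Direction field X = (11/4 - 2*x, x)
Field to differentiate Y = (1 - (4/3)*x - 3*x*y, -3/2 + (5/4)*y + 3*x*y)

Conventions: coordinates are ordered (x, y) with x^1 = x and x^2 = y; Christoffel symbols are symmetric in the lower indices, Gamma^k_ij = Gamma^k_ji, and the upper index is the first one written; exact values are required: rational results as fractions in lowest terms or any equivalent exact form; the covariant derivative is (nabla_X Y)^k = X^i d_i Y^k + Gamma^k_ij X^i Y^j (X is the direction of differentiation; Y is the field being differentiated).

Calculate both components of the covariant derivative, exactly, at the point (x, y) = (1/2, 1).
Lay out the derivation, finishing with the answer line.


E = 17/16, F = 1/16, G = 17/16 at the point
E_x = 9/4, E_y = -1, F_x = 5/8, F_y = 1/2, G_x = -1, G_y = 2
EG - F^2 = 9/8;  g^inv = (8/9) * [[17/16, -1/16], [-1/16, 17/16]]
first-kind symbols [ij,l] = (1/2)(d_i g_jl + d_j g_il - d_l g_ij): [xx,x] = E_x/2 = 9/8, [xx,y] = F_x - E_y/2 = 9/8, [xy,x] = E_y/2 = -1/2, [xy,y] = G_x/2 = -1/2, [yy,x] = F_y - G_x/2 = 1, [yy,y] = G_y/2 = 1
Gamma^x_ij = (G*[ij,x] - F*[ij,y])/(EG - F^2), Gamma^y_ij = (E*[ij,y] - F*[ij,x])/(EG - F^2)
Gamma_xxx = 1, Gamma_xxy = -4/9, Gamma_xyy = 8/9, Gamma_yxx = 1, Gamma_yxy = -4/9, Gamma_yyy = 8/9
X = (7/4, 1/2), Y = (-7/6, 5/4) at the point

Answer: (nabla_X Y)^x = -2275/216, (nabla_X Y)^y = 239/54


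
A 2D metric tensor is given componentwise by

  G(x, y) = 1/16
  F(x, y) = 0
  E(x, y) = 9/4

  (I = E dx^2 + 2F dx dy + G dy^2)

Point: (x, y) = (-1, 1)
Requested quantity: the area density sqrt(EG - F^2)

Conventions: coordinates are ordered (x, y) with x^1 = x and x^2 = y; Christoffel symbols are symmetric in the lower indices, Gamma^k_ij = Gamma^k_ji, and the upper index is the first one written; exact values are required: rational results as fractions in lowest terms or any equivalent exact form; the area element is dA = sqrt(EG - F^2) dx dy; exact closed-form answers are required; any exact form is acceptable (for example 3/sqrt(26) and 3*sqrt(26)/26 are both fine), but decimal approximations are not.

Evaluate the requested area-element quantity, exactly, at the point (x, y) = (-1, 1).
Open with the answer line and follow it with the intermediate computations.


Answer: sqrt(EG - F^2) = 3/8

E = 9/4, F = 0, G = 1/16; EG - F^2 = 9/64


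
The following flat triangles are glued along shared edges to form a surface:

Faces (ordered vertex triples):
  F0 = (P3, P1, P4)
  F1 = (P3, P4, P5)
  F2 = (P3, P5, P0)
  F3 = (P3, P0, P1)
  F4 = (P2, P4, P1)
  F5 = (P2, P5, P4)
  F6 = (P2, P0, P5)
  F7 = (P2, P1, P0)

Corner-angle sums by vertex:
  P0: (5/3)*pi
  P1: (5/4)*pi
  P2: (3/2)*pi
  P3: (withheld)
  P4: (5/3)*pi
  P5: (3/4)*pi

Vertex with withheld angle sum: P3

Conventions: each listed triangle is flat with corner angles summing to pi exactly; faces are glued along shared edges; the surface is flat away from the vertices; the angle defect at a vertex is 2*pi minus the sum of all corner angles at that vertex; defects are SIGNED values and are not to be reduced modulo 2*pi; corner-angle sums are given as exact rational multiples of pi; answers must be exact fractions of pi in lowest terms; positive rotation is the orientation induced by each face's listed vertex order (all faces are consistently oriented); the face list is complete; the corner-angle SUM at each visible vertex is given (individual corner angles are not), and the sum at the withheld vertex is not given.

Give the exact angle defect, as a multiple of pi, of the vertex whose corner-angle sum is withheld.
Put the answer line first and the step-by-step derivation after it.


Answer: defect(P3) = (5/6)*pi

V = 6, E = 12, F = 8; chi = V - E + F = 2
Gauss-Bonnet: total defect = 2*pi*chi = 4*pi; visible defects sum to (19/6)*pi


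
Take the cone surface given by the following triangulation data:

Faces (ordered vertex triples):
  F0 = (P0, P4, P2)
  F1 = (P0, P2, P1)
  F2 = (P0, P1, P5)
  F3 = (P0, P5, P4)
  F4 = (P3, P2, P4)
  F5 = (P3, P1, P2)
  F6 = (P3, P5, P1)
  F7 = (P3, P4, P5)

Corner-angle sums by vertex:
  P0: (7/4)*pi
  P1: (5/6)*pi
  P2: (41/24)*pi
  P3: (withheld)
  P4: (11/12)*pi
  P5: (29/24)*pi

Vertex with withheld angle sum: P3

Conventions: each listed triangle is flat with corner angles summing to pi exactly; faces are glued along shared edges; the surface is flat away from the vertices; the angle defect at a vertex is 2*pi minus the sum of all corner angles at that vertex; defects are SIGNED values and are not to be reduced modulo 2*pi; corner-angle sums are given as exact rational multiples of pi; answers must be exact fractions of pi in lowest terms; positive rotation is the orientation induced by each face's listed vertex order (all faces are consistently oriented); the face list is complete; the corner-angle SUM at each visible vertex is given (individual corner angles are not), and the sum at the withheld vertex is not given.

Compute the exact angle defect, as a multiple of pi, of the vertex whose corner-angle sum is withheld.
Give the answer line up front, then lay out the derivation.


Answer: defect(P3) = (5/12)*pi

V = 6, E = 12, F = 8; chi = V - E + F = 2
Gauss-Bonnet: total defect = 2*pi*chi = 4*pi; visible defects sum to (43/12)*pi


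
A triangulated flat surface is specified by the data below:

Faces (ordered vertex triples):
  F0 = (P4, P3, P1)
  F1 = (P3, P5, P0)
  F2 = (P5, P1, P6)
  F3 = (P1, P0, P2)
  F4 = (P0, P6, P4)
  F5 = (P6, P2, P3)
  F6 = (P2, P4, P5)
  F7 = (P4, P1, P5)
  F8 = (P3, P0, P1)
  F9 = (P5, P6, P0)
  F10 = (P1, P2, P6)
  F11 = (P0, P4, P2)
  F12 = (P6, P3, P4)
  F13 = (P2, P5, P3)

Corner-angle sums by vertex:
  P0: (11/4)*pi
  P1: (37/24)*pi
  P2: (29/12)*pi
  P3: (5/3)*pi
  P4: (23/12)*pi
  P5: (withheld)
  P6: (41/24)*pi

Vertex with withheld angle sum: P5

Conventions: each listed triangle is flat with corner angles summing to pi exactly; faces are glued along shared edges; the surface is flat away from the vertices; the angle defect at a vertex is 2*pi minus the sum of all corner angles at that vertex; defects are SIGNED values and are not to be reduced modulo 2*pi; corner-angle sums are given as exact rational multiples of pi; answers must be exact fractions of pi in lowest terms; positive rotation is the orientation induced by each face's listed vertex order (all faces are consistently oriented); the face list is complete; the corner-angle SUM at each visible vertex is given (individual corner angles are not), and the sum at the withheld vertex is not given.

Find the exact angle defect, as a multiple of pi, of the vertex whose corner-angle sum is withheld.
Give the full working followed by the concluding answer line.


V = 7, E = 21, F = 14; chi = V - E + F = 0
Gauss-Bonnet: total defect = 2*pi*chi = 0; visible defects sum to 0

Answer: defect(P5) = 0


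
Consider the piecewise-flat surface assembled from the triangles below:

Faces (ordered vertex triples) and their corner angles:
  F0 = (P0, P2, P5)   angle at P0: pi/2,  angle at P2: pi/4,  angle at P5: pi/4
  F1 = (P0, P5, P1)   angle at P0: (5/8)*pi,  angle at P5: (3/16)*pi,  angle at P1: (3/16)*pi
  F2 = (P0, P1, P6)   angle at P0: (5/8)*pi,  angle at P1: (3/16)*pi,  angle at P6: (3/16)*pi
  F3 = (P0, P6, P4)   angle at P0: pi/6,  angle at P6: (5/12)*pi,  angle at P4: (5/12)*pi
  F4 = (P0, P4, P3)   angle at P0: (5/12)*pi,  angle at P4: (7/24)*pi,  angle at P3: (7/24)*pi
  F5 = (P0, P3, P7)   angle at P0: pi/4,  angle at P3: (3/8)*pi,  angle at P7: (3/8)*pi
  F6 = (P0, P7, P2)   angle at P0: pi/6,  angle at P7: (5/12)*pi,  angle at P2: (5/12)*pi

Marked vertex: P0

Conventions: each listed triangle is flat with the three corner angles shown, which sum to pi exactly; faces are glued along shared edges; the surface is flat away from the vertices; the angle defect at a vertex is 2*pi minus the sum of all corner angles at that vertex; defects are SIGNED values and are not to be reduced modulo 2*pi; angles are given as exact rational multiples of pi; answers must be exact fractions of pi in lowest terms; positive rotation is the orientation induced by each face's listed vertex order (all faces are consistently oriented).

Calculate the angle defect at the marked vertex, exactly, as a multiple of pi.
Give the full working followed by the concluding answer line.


Sum of corner angles at P0: (11/4)*pi
defect = 2*pi - (11/4)*pi

Answer: defect(P0) = (-3/4)*pi


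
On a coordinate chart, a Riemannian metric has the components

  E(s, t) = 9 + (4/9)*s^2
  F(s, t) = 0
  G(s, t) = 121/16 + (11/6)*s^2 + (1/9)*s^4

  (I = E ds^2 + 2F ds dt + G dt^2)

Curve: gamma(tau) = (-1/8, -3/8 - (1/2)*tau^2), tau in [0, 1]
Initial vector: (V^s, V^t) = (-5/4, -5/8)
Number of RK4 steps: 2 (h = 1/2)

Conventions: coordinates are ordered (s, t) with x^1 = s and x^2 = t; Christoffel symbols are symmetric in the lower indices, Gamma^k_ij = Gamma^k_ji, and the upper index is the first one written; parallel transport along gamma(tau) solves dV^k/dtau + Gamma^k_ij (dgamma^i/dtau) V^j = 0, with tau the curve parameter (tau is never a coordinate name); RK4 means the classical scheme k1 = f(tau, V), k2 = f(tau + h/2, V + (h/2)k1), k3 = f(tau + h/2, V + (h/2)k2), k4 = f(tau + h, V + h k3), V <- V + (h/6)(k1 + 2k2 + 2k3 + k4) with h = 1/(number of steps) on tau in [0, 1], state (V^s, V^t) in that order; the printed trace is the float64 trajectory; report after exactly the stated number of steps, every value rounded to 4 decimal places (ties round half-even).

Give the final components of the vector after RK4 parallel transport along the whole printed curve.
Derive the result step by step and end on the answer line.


gamma'(tau) = (0, -tau); f(tau, V)^k = -Gamma^k_ij(gamma(tau)) gamma'^i(tau) V^j; h = 1/2; intermediate values shown to 6 dp
curve data and Christoffel symbols at the stage parameters:
  tau = 0.000000: gamma = (-0.125000, -0.375000), gamma' = (0.000000, 0.000000); Gamma_sss = -0.006168, Gamma_sst = 0.000000, Gamma_stt = 0.025492, Gamma_tss = 0.000000, Gamma_tst = -0.030246, Gamma_ttt = 0.000000
  tau = 0.250000: gamma = (-0.125000, -0.406250), gamma' = (0.000000, -0.250000); Gamma_sss = -0.006168, Gamma_sst = 0.000000, Gamma_stt = 0.025492, Gamma_tss = 0.000000, Gamma_tst = -0.030246, Gamma_ttt = 0.000000
  tau = 0.500000: gamma = (-0.125000, -0.500000), gamma' = (0.000000, -0.500000); Gamma_sss = -0.006168, Gamma_sst = 0.000000, Gamma_stt = 0.025492, Gamma_tss = 0.000000, Gamma_tst = -0.030246, Gamma_ttt = 0.000000
  tau = 0.750000: gamma = (-0.125000, -0.656250), gamma' = (0.000000, -0.750000); Gamma_sss = -0.006168, Gamma_sst = 0.000000, Gamma_stt = 0.025492, Gamma_tss = 0.000000, Gamma_tst = -0.030246, Gamma_ttt = 0.000000
  tau = 1.000000: gamma = (-0.125000, -0.875000), gamma' = (0.000000, -1.000000); Gamma_sss = -0.006168, Gamma_sst = 0.000000, Gamma_stt = 0.025492, Gamma_tss = 0.000000, Gamma_tst = -0.030246, Gamma_ttt = 0.000000
step 0: V^s = -1.2500, V^t = -0.6250
step 1: k1 = (0.000000, 0.000000), k2 = (-0.003983, 0.009452), k3 = (-0.003968, 0.009459), k4 = (-0.007906, 0.018934); V <- V + (h/6)(k1 + 2k2 + 2k3 + k4): V^s = -1.2520, V^t = -0.6203
step 2: k1 = (-0.007906, 0.018934), k2 = (-0.011768, 0.028445), k3 = (-0.011723, 0.028467), k4 = (-0.015449, 0.038044); V <- V + (h/6)(k1 + 2k2 + 2k3 + k4): V^s = -1.2578, V^t = -0.6060

Answer: V^s = -1.2578, V^t = -0.6060


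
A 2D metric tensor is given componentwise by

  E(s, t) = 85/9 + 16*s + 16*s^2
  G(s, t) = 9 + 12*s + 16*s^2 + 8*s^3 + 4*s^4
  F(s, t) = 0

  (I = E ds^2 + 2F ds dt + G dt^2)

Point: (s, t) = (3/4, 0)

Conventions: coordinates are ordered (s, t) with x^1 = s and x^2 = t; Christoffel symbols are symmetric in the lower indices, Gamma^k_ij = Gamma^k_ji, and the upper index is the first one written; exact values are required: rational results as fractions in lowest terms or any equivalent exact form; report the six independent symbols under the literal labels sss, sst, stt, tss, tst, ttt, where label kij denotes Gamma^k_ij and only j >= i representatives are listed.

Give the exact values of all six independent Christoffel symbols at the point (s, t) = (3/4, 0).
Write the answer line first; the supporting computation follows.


Answer: Gamma_sss = 90/137, Gamma_sst = 0, Gamma_stt = -2025/2192, Gamma_tss = 0, Gamma_tst = 8/9, Gamma_ttt = 0

E = 274/9, F = 0, G = 2025/64 at the point
E_s = 40, E_t = 0, F_s = 0, F_t = 0, G_s = 225/4, G_t = 0
EG - F^2 = 30825/32;  g^inv = (32/30825) * [[2025/64, 0], [0, 274/9]]
first-kind symbols [ij,l] = (1/2)(d_i g_jl + d_j g_il - d_l g_ij): [ss,s] = E_s/2 = 20, [ss,t] = F_s - E_t/2 = 0, [st,s] = E_t/2 = 0, [st,t] = G_s/2 = 225/8, [tt,s] = F_t - G_s/2 = -225/8, [tt,t] = G_t/2 = 0
Gamma^s_ij = (G*[ij,s] - F*[ij,t])/(EG - F^2), Gamma^t_ij = (E*[ij,t] - F*[ij,s])/(EG - F^2)


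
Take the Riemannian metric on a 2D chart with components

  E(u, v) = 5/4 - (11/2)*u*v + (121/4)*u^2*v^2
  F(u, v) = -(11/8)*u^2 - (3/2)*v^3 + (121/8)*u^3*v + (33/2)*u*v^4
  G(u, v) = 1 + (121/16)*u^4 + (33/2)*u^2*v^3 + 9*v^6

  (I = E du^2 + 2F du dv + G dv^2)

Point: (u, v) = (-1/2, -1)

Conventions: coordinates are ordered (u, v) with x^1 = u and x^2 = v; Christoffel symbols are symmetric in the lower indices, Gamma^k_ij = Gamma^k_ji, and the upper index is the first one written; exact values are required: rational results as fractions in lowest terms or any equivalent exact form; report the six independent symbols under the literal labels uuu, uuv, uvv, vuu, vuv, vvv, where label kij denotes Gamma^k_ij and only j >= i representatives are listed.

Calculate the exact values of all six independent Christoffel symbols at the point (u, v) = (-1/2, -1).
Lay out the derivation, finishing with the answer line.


E = 97/16, F = -333/64, G = 1625/256 at the point
E_u = -99/4, E_v = -99/8, F_u = 209/32, F_v = 1703/64, G_u = 407/32, G_v = -333/8
EG - F^2 = 2921/256;  g^inv = (256/2921) * [[1625/256, 333/64], [333/64, 97/16]]
first-kind symbols [ij,l] = (1/2)(d_i g_jl + d_j g_il - d_l g_ij): [uu,u] = E_u/2 = -99/8, [uu,v] = F_u - E_v/2 = 407/32, [uv,u] = E_v/2 = -99/16, [uv,v] = G_u/2 = 407/64, [vv,u] = F_v - G_u/2 = 81/4, [vv,v] = G_v/2 = -333/16
Gamma^u_ij = (G*[ij,u] - F*[ij,v])/(EG - F^2), Gamma^v_ij = (E*[ij,v] - F*[ij,u])/(EG - F^2)

Answer: Gamma_uuu = -3168/2921, Gamma_uuv = -1584/2921, Gamma_uvv = 5184/2921, Gamma_vuu = 3256/2921, Gamma_vuv = 1628/2921, Gamma_vvv = -5328/2921
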